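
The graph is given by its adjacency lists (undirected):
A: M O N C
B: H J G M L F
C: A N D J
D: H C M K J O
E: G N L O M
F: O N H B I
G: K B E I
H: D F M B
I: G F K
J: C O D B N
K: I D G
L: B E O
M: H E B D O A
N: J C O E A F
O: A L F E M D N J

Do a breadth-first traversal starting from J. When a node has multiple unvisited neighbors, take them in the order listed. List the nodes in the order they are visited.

J → C → O → D → B → N → A → L → F → E → M → H → K → G → I

Visit J; enqueue C, O, D, B, N → queue [C, O, D, B, N]
Visit C; enqueue A → queue [O, D, B, N, A]
Visit O; enqueue L, F, E, M → queue [D, B, N, A, L, F, E, M]
Visit D; enqueue H, K → queue [B, N, A, L, F, E, M, H, K]
Visit B; enqueue G → queue [N, A, L, F, E, M, H, K, G]
Visit N → queue [A, L, F, E, M, H, K, G]
Visit A → queue [L, F, E, M, H, K, G]
Visit L → queue [F, E, M, H, K, G]
Visit F; enqueue I → queue [E, M, H, K, G, I]
Visit E → queue [M, H, K, G, I]
Visit M → queue [H, K, G, I]
Visit H → queue [K, G, I]
Visit K → queue [G, I]
Visit G → queue [I]
Visit I → queue []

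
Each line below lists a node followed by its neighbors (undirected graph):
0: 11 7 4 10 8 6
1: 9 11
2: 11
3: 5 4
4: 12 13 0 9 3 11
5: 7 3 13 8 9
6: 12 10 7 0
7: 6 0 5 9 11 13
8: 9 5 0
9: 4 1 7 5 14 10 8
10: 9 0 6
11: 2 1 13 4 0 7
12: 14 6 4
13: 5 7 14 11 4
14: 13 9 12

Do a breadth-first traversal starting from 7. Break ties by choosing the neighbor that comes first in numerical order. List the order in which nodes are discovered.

7 → 0 → 5 → 6 → 9 → 11 → 13 → 4 → 8 → 10 → 3 → 12 → 1 → 14 → 2

Visit 7; enqueue 0, 5, 6, 9, 11, 13 → queue [0, 5, 6, 9, 11, 13]
Visit 0; enqueue 4, 8, 10 → queue [5, 6, 9, 11, 13, 4, 8, 10]
Visit 5; enqueue 3 → queue [6, 9, 11, 13, 4, 8, 10, 3]
Visit 6; enqueue 12 → queue [9, 11, 13, 4, 8, 10, 3, 12]
Visit 9; enqueue 1, 14 → queue [11, 13, 4, 8, 10, 3, 12, 1, 14]
Visit 11; enqueue 2 → queue [13, 4, 8, 10, 3, 12, 1, 14, 2]
Visit 13 → queue [4, 8, 10, 3, 12, 1, 14, 2]
Visit 4 → queue [8, 10, 3, 12, 1, 14, 2]
Visit 8 → queue [10, 3, 12, 1, 14, 2]
Visit 10 → queue [3, 12, 1, 14, 2]
Visit 3 → queue [12, 1, 14, 2]
Visit 12 → queue [1, 14, 2]
Visit 1 → queue [14, 2]
Visit 14 → queue [2]
Visit 2 → queue []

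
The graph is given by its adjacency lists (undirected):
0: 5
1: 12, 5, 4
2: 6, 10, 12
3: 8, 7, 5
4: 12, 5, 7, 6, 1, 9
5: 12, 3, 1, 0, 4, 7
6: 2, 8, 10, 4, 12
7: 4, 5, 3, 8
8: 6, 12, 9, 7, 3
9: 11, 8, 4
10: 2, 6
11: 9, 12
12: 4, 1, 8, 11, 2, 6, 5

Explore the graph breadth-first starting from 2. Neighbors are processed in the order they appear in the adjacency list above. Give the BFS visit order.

2, 6, 10, 12, 8, 4, 1, 11, 5, 9, 7, 3, 0

Visit 2; enqueue 6, 10, 12 → queue [6, 10, 12]
Visit 6; enqueue 8, 4 → queue [10, 12, 8, 4]
Visit 10 → queue [12, 8, 4]
Visit 12; enqueue 1, 11, 5 → queue [8, 4, 1, 11, 5]
Visit 8; enqueue 9, 7, 3 → queue [4, 1, 11, 5, 9, 7, 3]
Visit 4 → queue [1, 11, 5, 9, 7, 3]
Visit 1 → queue [11, 5, 9, 7, 3]
Visit 11 → queue [5, 9, 7, 3]
Visit 5; enqueue 0 → queue [9, 7, 3, 0]
Visit 9 → queue [7, 3, 0]
Visit 7 → queue [3, 0]
Visit 3 → queue [0]
Visit 0 → queue []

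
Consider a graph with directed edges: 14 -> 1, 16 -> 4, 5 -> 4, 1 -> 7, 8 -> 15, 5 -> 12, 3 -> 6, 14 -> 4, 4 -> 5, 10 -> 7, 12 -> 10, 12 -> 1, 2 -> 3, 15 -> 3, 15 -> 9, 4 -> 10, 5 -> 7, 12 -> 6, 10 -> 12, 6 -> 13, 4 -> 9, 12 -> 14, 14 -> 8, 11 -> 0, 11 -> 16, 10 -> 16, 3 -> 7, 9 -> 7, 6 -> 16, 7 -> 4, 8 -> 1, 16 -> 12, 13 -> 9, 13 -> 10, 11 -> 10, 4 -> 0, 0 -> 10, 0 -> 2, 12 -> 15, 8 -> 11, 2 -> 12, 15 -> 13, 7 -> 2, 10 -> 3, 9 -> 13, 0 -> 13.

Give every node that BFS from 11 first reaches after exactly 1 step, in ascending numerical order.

Level 0: 11
Level 1: 0, 10, 16
Level 2: 2, 3, 4, 7, 12, 13
Level 3: 1, 5, 6, 9, 14, 15
Level 4: 8

0, 10, 16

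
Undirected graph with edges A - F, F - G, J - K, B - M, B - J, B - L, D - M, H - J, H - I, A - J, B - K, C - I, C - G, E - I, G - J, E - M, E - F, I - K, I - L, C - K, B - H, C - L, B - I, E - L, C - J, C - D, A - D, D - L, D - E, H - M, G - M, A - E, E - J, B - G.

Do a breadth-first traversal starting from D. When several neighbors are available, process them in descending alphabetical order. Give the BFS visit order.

D, M, L, E, C, A, H, G, B, I, J, F, K

Visit D; enqueue M, L, E, C, A → queue [M, L, E, C, A]
Visit M; enqueue H, G, B → queue [L, E, C, A, H, G, B]
Visit L; enqueue I → queue [E, C, A, H, G, B, I]
Visit E; enqueue J, F → queue [C, A, H, G, B, I, J, F]
Visit C; enqueue K → queue [A, H, G, B, I, J, F, K]
Visit A → queue [H, G, B, I, J, F, K]
Visit H → queue [G, B, I, J, F, K]
Visit G → queue [B, I, J, F, K]
Visit B → queue [I, J, F, K]
Visit I → queue [J, F, K]
Visit J → queue [F, K]
Visit F → queue [K]
Visit K → queue []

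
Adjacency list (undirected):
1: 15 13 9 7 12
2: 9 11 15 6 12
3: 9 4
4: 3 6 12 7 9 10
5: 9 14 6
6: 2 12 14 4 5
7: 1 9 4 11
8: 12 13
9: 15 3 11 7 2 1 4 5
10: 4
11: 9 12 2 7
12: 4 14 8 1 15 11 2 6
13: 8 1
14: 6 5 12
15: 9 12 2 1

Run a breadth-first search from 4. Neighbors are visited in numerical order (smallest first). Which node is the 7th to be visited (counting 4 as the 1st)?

Visit 4; enqueue 3, 6, 7, 9, 10, 12 → queue [3, 6, 7, 9, 10, 12]
Visit 3 → queue [6, 7, 9, 10, 12]
Visit 6; enqueue 2, 5, 14 → queue [7, 9, 10, 12, 2, 5, 14]
Visit 7; enqueue 1, 11 → queue [9, 10, 12, 2, 5, 14, 1, 11]
Visit 9; enqueue 15 → queue [10, 12, 2, 5, 14, 1, 11, 15]
Visit 10 → queue [12, 2, 5, 14, 1, 11, 15]
Visit 12; enqueue 8 → queue [2, 5, 14, 1, 11, 15, 8]
Visit 2 → queue [5, 14, 1, 11, 15, 8]
Visit 5 → queue [14, 1, 11, 15, 8]
Visit 14 → queue [1, 11, 15, 8]
Visit 1; enqueue 13 → queue [11, 15, 8, 13]
Visit 11 → queue [15, 8, 13]
Visit 15 → queue [8, 13]
Visit 8 → queue [13]
Visit 13 → queue []

Visit order: 4, 3, 6, 7, 9, 10, 12, 2, 5, 14, 1, 11, 15, 8, 13

12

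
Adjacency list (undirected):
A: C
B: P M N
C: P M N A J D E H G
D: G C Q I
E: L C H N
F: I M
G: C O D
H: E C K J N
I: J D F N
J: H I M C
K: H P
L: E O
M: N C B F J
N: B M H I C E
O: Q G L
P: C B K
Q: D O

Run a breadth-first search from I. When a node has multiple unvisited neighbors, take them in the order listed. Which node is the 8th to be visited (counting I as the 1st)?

C

Visit I; enqueue J, D, F, N → queue [J, D, F, N]
Visit J; enqueue H, M, C → queue [D, F, N, H, M, C]
Visit D; enqueue G, Q → queue [F, N, H, M, C, G, Q]
Visit F → queue [N, H, M, C, G, Q]
Visit N; enqueue B, E → queue [H, M, C, G, Q, B, E]
Visit H; enqueue K → queue [M, C, G, Q, B, E, K]
Visit M → queue [C, G, Q, B, E, K]
Visit C; enqueue P, A → queue [G, Q, B, E, K, P, A]
Visit G; enqueue O → queue [Q, B, E, K, P, A, O]
Visit Q → queue [B, E, K, P, A, O]
Visit B → queue [E, K, P, A, O]
Visit E; enqueue L → queue [K, P, A, O, L]
Visit K → queue [P, A, O, L]
Visit P → queue [A, O, L]
Visit A → queue [O, L]
Visit O → queue [L]
Visit L → queue []

Visit order: I, J, D, F, N, H, M, C, G, Q, B, E, K, P, A, O, L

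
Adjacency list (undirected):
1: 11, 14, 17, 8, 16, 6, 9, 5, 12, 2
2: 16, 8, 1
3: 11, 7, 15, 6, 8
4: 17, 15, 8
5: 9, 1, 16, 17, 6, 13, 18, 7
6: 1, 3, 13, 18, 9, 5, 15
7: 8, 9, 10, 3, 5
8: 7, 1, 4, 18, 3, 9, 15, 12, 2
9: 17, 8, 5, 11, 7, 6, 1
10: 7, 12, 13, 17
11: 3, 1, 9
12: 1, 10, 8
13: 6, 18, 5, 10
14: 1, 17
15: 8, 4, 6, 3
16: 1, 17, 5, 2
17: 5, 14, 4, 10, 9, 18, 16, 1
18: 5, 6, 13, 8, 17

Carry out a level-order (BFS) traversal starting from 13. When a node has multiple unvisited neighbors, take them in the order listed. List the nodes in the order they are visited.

13, 6, 18, 5, 10, 1, 3, 9, 15, 8, 17, 16, 7, 12, 11, 14, 2, 4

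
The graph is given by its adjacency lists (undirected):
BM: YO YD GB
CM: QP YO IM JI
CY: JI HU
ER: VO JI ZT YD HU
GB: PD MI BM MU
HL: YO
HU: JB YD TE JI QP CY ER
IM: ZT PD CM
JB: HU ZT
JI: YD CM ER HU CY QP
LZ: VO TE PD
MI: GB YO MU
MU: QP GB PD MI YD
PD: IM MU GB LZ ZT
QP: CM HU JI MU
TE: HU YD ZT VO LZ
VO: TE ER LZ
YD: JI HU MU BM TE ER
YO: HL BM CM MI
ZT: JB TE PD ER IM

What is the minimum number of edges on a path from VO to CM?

Level 0: VO
Level 1: ER, LZ, TE
Level 2: HU, JI, PD, YD, ZT
Level 3: BM, CM, CY, GB, IM, JB, MU, QP
Level 4: MI, YO
Level 5: HL
CM first appears at level 3.

3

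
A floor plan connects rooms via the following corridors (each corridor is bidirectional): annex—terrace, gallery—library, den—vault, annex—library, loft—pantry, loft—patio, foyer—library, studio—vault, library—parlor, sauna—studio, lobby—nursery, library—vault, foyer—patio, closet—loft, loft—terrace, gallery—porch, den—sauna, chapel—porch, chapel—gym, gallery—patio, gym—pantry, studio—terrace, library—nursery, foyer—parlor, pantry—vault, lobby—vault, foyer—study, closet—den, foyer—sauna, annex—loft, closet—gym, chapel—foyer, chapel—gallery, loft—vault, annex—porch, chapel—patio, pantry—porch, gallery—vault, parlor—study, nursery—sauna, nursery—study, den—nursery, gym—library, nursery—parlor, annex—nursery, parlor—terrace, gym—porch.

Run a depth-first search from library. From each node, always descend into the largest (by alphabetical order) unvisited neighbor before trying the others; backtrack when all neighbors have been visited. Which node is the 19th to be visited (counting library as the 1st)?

annex

Visit library
library → vault
vault → studio
studio → terrace
terrace → parlor
parlor → study
study → nursery
nursery → sauna
sauna → foyer
foyer → patio
patio → loft
loft → pantry
pantry → porch
porch → gym
gym → closet
closet → den
gym → chapel
chapel → gallery
porch → annex
nursery → lobby

Visit order: library, vault, studio, terrace, parlor, study, nursery, sauna, foyer, patio, loft, pantry, porch, gym, closet, den, chapel, gallery, annex, lobby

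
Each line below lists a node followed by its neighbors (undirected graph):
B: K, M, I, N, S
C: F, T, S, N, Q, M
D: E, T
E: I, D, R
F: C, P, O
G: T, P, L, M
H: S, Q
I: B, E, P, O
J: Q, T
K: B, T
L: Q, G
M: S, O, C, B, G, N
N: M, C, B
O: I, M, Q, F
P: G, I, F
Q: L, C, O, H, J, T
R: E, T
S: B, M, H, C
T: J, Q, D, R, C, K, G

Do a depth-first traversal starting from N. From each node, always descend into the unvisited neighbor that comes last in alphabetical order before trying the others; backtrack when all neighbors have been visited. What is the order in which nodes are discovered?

Visit N
N → M
M → S
S → H
H → Q
Q → T
T → R
R → E
E → I
I → P
P → G
G → L
P → F
F → O
F → C
I → B
B → K
E → D
T → J

N, M, S, H, Q, T, R, E, I, P, G, L, F, O, C, B, K, D, J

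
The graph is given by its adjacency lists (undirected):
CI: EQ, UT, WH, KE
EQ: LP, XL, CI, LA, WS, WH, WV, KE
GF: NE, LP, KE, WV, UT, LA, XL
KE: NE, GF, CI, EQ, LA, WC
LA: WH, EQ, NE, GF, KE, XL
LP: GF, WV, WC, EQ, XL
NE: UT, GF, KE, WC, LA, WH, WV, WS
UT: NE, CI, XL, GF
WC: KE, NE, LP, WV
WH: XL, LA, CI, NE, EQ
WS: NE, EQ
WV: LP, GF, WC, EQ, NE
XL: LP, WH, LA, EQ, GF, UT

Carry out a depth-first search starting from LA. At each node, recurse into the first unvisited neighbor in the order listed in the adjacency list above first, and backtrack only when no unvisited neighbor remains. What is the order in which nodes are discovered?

LA, WH, XL, LP, GF, NE, UT, CI, EQ, WS, WV, WC, KE

Visit LA
LA → WH
WH → XL
XL → LP
LP → GF
GF → NE
NE → UT
UT → CI
CI → EQ
EQ → WS
EQ → WV
WV → WC
WC → KE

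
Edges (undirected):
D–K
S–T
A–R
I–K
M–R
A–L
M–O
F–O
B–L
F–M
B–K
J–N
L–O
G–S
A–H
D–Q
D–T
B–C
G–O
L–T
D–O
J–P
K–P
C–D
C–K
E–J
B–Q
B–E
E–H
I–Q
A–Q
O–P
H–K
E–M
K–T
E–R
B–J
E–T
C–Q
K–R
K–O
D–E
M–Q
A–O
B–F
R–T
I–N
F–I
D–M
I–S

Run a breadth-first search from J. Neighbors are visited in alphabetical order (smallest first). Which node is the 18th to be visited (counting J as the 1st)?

Visit J; enqueue B, E, N, P → queue [B, E, N, P]
Visit B; enqueue C, F, K, L, Q → queue [E, N, P, C, F, K, L, Q]
Visit E; enqueue D, H, M, R, T → queue [N, P, C, F, K, L, Q, D, H, M, R, T]
Visit N; enqueue I → queue [P, C, F, K, L, Q, D, H, M, R, T, I]
Visit P; enqueue O → queue [C, F, K, L, Q, D, H, M, R, T, I, O]
Visit C → queue [F, K, L, Q, D, H, M, R, T, I, O]
Visit F → queue [K, L, Q, D, H, M, R, T, I, O]
Visit K → queue [L, Q, D, H, M, R, T, I, O]
Visit L; enqueue A → queue [Q, D, H, M, R, T, I, O, A]
Visit Q → queue [D, H, M, R, T, I, O, A]
Visit D → queue [H, M, R, T, I, O, A]
Visit H → queue [M, R, T, I, O, A]
Visit M → queue [R, T, I, O, A]
Visit R → queue [T, I, O, A]
Visit T; enqueue S → queue [I, O, A, S]
Visit I → queue [O, A, S]
Visit O; enqueue G → queue [A, S, G]
Visit A → queue [S, G]
Visit S → queue [G]
Visit G → queue []

Visit order: J, B, E, N, P, C, F, K, L, Q, D, H, M, R, T, I, O, A, S, G

A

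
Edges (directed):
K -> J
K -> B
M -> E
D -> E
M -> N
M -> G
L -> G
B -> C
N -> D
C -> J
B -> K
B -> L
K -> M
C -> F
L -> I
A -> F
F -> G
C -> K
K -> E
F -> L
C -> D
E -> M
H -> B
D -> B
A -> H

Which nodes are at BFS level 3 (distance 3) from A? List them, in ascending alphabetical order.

Level 0: A
Level 1: F, H
Level 2: B, G, L
Level 3: C, I, K
Level 4: D, E, J, M
Level 5: N

C, I, K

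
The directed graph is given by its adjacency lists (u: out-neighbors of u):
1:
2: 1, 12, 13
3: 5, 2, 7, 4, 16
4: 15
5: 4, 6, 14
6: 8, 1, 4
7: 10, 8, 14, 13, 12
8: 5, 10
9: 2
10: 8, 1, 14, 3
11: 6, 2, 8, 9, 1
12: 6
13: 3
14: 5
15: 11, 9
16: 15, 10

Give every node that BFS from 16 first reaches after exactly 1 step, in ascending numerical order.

10, 15

Level 0: 16
Level 1: 10, 15
Level 2: 1, 3, 8, 9, 11, 14
Level 3: 2, 4, 5, 6, 7
Level 4: 12, 13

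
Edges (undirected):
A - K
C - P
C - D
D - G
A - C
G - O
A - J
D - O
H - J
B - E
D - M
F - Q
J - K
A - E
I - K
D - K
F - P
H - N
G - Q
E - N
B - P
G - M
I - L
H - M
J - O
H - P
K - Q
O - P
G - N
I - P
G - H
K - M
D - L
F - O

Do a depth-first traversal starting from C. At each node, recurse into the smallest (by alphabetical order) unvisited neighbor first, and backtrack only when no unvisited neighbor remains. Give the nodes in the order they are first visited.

C -> A -> E -> B -> P -> F -> O -> D -> G -> H -> J -> K -> I -> L -> M -> Q -> N

Visit C
C → A
A → E
E → B
B → P
P → F
F → O
O → D
D → G
G → H
H → J
J → K
K → I
I → L
K → M
K → Q
H → N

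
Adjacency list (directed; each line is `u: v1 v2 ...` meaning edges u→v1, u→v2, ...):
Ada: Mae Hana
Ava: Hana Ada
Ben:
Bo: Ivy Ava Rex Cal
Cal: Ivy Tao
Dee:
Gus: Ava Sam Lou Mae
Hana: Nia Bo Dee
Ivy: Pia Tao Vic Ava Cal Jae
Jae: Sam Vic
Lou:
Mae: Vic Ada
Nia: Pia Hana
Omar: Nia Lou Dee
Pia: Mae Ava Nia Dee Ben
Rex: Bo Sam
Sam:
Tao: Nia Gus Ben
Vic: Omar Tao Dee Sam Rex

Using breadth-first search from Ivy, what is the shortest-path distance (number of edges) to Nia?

2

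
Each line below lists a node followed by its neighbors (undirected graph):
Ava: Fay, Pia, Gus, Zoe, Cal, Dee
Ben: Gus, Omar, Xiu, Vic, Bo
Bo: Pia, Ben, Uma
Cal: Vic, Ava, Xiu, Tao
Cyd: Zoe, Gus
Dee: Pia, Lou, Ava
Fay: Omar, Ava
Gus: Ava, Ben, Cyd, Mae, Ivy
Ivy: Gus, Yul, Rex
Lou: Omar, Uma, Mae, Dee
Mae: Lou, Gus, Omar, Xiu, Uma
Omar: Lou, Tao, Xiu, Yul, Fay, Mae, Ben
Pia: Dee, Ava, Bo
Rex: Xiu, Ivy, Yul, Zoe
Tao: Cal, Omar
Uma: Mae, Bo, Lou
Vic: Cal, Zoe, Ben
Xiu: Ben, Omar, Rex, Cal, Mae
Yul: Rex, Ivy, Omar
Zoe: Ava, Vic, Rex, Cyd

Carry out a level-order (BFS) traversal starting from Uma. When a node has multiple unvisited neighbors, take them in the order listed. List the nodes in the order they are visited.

Uma, Mae, Bo, Lou, Gus, Omar, Xiu, Pia, Ben, Dee, Ava, Cyd, Ivy, Tao, Yul, Fay, Rex, Cal, Vic, Zoe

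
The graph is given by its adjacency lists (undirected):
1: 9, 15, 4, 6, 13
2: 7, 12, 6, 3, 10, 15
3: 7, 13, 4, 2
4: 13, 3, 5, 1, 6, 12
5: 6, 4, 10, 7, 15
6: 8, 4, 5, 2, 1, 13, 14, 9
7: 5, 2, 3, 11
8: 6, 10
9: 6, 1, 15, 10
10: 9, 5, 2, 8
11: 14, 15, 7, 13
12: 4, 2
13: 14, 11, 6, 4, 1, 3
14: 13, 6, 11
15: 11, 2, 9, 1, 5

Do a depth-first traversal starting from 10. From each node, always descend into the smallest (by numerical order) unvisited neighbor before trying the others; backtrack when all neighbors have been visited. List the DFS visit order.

10 2 3 4 1 6 5 7 11 13 14 15 9 8 12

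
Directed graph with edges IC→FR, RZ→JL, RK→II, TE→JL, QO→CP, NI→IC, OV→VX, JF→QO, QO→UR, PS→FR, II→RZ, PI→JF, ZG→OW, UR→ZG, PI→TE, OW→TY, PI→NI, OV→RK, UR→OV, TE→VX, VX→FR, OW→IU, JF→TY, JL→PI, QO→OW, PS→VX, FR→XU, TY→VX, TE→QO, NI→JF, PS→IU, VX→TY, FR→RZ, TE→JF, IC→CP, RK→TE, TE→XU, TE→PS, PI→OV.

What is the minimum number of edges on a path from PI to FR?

3

Level 0: PI
Level 1: JF, NI, OV, TE
Level 2: IC, JL, PS, QO, RK, TY, VX, XU
Level 3: CP, FR, II, IU, OW, UR
Level 4: RZ, ZG
FR first appears at level 3.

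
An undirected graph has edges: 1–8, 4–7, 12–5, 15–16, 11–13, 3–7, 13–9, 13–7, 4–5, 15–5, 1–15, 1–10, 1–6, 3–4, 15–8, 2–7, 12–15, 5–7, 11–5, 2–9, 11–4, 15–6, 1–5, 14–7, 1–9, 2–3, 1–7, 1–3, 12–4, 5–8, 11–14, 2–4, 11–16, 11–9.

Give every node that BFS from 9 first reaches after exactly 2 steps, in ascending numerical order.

3, 4, 5, 6, 7, 8, 10, 14, 15, 16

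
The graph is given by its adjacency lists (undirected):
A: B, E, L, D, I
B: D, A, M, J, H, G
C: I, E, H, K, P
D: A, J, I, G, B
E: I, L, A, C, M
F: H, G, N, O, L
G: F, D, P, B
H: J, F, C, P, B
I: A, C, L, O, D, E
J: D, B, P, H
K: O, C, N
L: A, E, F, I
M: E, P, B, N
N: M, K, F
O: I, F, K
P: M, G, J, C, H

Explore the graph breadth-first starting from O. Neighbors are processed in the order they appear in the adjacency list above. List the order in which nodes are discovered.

Visit O; enqueue I, F, K → queue [I, F, K]
Visit I; enqueue A, C, L, D, E → queue [F, K, A, C, L, D, E]
Visit F; enqueue H, G, N → queue [K, A, C, L, D, E, H, G, N]
Visit K → queue [A, C, L, D, E, H, G, N]
Visit A; enqueue B → queue [C, L, D, E, H, G, N, B]
Visit C; enqueue P → queue [L, D, E, H, G, N, B, P]
Visit L → queue [D, E, H, G, N, B, P]
Visit D; enqueue J → queue [E, H, G, N, B, P, J]
Visit E; enqueue M → queue [H, G, N, B, P, J, M]
Visit H → queue [G, N, B, P, J, M]
Visit G → queue [N, B, P, J, M]
Visit N → queue [B, P, J, M]
Visit B → queue [P, J, M]
Visit P → queue [J, M]
Visit J → queue [M]
Visit M → queue []

O -> I -> F -> K -> A -> C -> L -> D -> E -> H -> G -> N -> B -> P -> J -> M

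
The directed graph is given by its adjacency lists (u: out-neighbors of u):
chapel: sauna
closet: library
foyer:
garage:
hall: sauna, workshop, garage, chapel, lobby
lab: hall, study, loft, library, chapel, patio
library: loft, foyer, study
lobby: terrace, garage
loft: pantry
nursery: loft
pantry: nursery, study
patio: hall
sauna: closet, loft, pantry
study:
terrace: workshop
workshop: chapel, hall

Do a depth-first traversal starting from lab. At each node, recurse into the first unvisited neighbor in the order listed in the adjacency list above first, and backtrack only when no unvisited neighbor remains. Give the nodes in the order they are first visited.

Visit lab
lab → hall
hall → sauna
sauna → closet
closet → library
library → loft
loft → pantry
pantry → nursery
pantry → study
library → foyer
hall → workshop
workshop → chapel
hall → garage
hall → lobby
lobby → terrace
lab → patio

lab, hall, sauna, closet, library, loft, pantry, nursery, study, foyer, workshop, chapel, garage, lobby, terrace, patio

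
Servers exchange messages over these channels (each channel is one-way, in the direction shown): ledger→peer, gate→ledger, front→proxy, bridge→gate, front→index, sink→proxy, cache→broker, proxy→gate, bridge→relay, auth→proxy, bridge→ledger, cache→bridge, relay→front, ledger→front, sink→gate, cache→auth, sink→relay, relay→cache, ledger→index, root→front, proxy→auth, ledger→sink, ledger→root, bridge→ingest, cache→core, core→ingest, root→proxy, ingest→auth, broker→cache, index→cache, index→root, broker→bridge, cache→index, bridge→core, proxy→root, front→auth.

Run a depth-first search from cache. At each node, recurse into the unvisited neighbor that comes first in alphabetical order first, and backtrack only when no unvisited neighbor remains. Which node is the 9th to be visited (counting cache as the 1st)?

peer

Visit cache
cache → auth
auth → proxy
proxy → gate
gate → ledger
ledger → front
front → index
index → root
ledger → peer
ledger → sink
sink → relay
cache → bridge
bridge → core
core → ingest
cache → broker

Visit order: cache, auth, proxy, gate, ledger, front, index, root, peer, sink, relay, bridge, core, ingest, broker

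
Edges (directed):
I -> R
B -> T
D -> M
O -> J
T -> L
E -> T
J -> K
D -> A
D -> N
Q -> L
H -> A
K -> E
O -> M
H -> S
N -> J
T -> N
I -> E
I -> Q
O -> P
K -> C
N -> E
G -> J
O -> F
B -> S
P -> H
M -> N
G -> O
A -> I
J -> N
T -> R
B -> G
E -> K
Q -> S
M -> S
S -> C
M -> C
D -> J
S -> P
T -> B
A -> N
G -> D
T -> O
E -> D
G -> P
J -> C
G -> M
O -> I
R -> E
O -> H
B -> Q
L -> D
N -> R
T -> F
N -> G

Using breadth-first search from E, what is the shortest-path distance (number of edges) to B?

2

Level 0: E
Level 1: D, K, T
Level 2: A, B, C, F, J, L, M, N, O, R
Level 3: G, H, I, P, Q, S
B first appears at level 2.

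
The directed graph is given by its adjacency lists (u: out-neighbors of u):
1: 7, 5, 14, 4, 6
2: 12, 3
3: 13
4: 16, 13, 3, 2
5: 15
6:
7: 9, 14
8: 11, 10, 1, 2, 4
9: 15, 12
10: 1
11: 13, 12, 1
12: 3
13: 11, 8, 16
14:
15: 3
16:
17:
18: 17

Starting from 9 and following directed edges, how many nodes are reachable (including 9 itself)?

16

BFS from 9 visits: 9, 15, 12, 3, 13, 16, 11, 8, 1, 10, 4, 2, 14, 7, 6, 5
Reachable nodes: 16 of 18 total.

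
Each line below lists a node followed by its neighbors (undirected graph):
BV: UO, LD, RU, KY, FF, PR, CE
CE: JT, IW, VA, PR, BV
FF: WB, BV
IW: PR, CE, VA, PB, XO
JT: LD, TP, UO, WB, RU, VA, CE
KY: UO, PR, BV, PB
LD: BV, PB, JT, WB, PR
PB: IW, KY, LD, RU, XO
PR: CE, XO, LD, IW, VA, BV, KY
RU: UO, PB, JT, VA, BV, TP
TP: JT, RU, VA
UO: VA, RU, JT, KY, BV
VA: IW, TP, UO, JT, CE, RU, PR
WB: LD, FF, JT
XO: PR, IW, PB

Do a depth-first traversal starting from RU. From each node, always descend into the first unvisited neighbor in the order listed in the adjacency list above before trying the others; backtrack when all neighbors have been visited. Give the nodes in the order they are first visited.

RU, UO, VA, IW, PR, CE, JT, LD, BV, KY, PB, XO, FF, WB, TP

Visit RU
RU → UO
UO → VA
VA → IW
IW → PR
PR → CE
CE → JT
JT → LD
LD → BV
BV → KY
KY → PB
PB → XO
BV → FF
FF → WB
JT → TP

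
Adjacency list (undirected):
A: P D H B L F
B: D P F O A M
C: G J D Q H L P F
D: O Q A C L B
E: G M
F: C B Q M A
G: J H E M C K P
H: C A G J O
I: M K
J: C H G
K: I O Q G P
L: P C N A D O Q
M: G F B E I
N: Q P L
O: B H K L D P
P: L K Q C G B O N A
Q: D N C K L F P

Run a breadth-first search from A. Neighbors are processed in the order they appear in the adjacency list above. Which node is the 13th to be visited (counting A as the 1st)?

N

Visit A; enqueue P, D, H, B, L, F → queue [P, D, H, B, L, F]
Visit P; enqueue K, Q, C, G, O, N → queue [D, H, B, L, F, K, Q, C, G, O, N]
Visit D → queue [H, B, L, F, K, Q, C, G, O, N]
Visit H; enqueue J → queue [B, L, F, K, Q, C, G, O, N, J]
Visit B; enqueue M → queue [L, F, K, Q, C, G, O, N, J, M]
Visit L → queue [F, K, Q, C, G, O, N, J, M]
Visit F → queue [K, Q, C, G, O, N, J, M]
Visit K; enqueue I → queue [Q, C, G, O, N, J, M, I]
Visit Q → queue [C, G, O, N, J, M, I]
Visit C → queue [G, O, N, J, M, I]
Visit G; enqueue E → queue [O, N, J, M, I, E]
Visit O → queue [N, J, M, I, E]
Visit N → queue [J, M, I, E]
Visit J → queue [M, I, E]
Visit M → queue [I, E]
Visit I → queue [E]
Visit E → queue []

Visit order: A, P, D, H, B, L, F, K, Q, C, G, O, N, J, M, I, E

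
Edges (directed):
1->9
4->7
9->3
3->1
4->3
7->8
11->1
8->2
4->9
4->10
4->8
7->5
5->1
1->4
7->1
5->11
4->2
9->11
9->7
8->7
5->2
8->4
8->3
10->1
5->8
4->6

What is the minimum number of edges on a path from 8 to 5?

2

Level 0: 8
Level 1: 2, 3, 4, 7
Level 2: 1, 5, 6, 9, 10
Level 3: 11
5 first appears at level 2.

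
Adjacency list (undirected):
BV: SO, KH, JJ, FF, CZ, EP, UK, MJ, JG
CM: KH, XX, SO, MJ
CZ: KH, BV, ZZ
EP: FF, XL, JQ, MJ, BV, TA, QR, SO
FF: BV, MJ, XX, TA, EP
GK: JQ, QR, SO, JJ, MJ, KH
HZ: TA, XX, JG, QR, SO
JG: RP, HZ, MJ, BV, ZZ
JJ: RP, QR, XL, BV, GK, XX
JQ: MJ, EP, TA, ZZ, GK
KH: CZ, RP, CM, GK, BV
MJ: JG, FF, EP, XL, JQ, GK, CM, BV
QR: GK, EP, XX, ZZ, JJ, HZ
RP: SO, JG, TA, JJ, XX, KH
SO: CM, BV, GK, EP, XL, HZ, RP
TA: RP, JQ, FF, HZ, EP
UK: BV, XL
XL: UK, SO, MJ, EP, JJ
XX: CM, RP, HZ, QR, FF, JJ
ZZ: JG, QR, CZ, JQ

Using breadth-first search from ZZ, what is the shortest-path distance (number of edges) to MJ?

Level 0: ZZ
Level 1: CZ, JG, JQ, QR
Level 2: BV, EP, GK, HZ, JJ, KH, MJ, RP, TA, XX
Level 3: CM, FF, SO, UK, XL
MJ first appears at level 2.

2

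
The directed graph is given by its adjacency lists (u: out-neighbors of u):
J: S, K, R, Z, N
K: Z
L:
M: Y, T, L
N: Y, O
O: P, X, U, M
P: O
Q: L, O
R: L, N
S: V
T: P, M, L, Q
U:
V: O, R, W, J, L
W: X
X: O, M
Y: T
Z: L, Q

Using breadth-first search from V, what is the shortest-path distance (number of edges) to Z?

2

Level 0: V
Level 1: J, L, O, R, W
Level 2: K, M, N, P, S, U, X, Z
Level 3: Q, T, Y
Z first appears at level 2.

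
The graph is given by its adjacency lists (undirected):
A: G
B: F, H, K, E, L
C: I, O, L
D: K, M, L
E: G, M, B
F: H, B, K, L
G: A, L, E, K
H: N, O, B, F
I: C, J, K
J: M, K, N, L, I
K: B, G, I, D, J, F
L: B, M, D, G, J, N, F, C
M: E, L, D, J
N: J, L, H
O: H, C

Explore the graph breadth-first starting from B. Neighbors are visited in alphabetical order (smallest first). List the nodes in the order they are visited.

Visit B; enqueue E, F, H, K, L → queue [E, F, H, K, L]
Visit E; enqueue G, M → queue [F, H, K, L, G, M]
Visit F → queue [H, K, L, G, M]
Visit H; enqueue N, O → queue [K, L, G, M, N, O]
Visit K; enqueue D, I, J → queue [L, G, M, N, O, D, I, J]
Visit L; enqueue C → queue [G, M, N, O, D, I, J, C]
Visit G; enqueue A → queue [M, N, O, D, I, J, C, A]
Visit M → queue [N, O, D, I, J, C, A]
Visit N → queue [O, D, I, J, C, A]
Visit O → queue [D, I, J, C, A]
Visit D → queue [I, J, C, A]
Visit I → queue [J, C, A]
Visit J → queue [C, A]
Visit C → queue [A]
Visit A → queue []

B, E, F, H, K, L, G, M, N, O, D, I, J, C, A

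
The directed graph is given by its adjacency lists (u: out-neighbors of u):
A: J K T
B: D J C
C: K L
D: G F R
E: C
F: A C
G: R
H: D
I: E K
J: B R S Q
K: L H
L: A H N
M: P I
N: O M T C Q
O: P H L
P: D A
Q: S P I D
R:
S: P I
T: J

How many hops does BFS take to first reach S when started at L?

3

Level 0: L
Level 1: A, H, N
Level 2: C, D, J, K, M, O, Q, T
Level 3: B, F, G, I, P, R, S
Level 4: E
S first appears at level 3.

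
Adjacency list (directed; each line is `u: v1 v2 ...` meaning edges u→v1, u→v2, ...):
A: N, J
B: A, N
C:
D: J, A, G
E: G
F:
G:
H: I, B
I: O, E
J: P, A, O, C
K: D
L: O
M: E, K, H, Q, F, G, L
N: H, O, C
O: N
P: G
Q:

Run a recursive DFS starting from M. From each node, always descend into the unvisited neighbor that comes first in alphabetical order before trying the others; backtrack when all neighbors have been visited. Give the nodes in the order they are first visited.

M → E → G → F → H → B → A → J → C → O → N → P → I → K → D → L → Q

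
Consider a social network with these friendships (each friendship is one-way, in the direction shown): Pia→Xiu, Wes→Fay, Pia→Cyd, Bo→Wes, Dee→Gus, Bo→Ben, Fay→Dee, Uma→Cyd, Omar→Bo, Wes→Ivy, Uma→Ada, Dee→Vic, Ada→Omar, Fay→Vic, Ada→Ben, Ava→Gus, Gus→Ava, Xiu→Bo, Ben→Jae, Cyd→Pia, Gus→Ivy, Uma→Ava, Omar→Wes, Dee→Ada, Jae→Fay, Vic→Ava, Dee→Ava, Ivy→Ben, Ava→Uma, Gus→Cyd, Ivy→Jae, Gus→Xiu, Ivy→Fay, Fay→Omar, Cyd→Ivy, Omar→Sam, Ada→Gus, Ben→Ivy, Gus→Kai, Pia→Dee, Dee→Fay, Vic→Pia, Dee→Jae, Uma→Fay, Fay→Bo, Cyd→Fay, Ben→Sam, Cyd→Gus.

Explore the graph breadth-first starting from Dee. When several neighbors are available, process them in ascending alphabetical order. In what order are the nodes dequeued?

Visit Dee; enqueue Ada, Ava, Fay, Gus, Jae, Vic → queue [Ada, Ava, Fay, Gus, Jae, Vic]
Visit Ada; enqueue Ben, Omar → queue [Ava, Fay, Gus, Jae, Vic, Ben, Omar]
Visit Ava; enqueue Uma → queue [Fay, Gus, Jae, Vic, Ben, Omar, Uma]
Visit Fay; enqueue Bo → queue [Gus, Jae, Vic, Ben, Omar, Uma, Bo]
Visit Gus; enqueue Cyd, Ivy, Kai, Xiu → queue [Jae, Vic, Ben, Omar, Uma, Bo, Cyd, Ivy, Kai, Xiu]
Visit Jae → queue [Vic, Ben, Omar, Uma, Bo, Cyd, Ivy, Kai, Xiu]
Visit Vic; enqueue Pia → queue [Ben, Omar, Uma, Bo, Cyd, Ivy, Kai, Xiu, Pia]
Visit Ben; enqueue Sam → queue [Omar, Uma, Bo, Cyd, Ivy, Kai, Xiu, Pia, Sam]
Visit Omar; enqueue Wes → queue [Uma, Bo, Cyd, Ivy, Kai, Xiu, Pia, Sam, Wes]
Visit Uma → queue [Bo, Cyd, Ivy, Kai, Xiu, Pia, Sam, Wes]
Visit Bo → queue [Cyd, Ivy, Kai, Xiu, Pia, Sam, Wes]
Visit Cyd → queue [Ivy, Kai, Xiu, Pia, Sam, Wes]
Visit Ivy → queue [Kai, Xiu, Pia, Sam, Wes]
Visit Kai → queue [Xiu, Pia, Sam, Wes]
Visit Xiu → queue [Pia, Sam, Wes]
Visit Pia → queue [Sam, Wes]
Visit Sam → queue [Wes]
Visit Wes → queue []

Dee Ada Ava Fay Gus Jae Vic Ben Omar Uma Bo Cyd Ivy Kai Xiu Pia Sam Wes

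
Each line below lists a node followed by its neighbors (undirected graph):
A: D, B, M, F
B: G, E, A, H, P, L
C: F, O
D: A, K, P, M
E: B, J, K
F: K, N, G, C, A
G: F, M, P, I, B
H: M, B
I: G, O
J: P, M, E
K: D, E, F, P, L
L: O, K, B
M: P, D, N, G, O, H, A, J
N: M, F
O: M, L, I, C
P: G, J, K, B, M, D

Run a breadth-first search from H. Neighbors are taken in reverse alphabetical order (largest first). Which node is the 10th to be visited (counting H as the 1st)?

A

Visit H; enqueue M, B → queue [M, B]
Visit M; enqueue P, O, N, J, G, D, A → queue [B, P, O, N, J, G, D, A]
Visit B; enqueue L, E → queue [P, O, N, J, G, D, A, L, E]
Visit P; enqueue K → queue [O, N, J, G, D, A, L, E, K]
Visit O; enqueue I, C → queue [N, J, G, D, A, L, E, K, I, C]
Visit N; enqueue F → queue [J, G, D, A, L, E, K, I, C, F]
Visit J → queue [G, D, A, L, E, K, I, C, F]
Visit G → queue [D, A, L, E, K, I, C, F]
Visit D → queue [A, L, E, K, I, C, F]
Visit A → queue [L, E, K, I, C, F]
Visit L → queue [E, K, I, C, F]
Visit E → queue [K, I, C, F]
Visit K → queue [I, C, F]
Visit I → queue [C, F]
Visit C → queue [F]
Visit F → queue []

Visit order: H, M, B, P, O, N, J, G, D, A, L, E, K, I, C, F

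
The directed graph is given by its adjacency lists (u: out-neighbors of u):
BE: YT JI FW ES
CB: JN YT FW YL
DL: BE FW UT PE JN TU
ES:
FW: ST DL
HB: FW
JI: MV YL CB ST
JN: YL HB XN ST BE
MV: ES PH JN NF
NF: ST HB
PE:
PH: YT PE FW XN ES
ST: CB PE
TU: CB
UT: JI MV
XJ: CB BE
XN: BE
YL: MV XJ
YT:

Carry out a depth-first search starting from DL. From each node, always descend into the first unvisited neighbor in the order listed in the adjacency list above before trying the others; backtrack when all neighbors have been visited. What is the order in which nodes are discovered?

Visit DL
DL → BE
BE → YT
BE → JI
JI → MV
MV → ES
MV → PH
PH → PE
PH → FW
FW → ST
ST → CB
CB → JN
JN → YL
YL → XJ
JN → HB
JN → XN
MV → NF
DL → UT
DL → TU

DL BE YT JI MV ES PH PE FW ST CB JN YL XJ HB XN NF UT TU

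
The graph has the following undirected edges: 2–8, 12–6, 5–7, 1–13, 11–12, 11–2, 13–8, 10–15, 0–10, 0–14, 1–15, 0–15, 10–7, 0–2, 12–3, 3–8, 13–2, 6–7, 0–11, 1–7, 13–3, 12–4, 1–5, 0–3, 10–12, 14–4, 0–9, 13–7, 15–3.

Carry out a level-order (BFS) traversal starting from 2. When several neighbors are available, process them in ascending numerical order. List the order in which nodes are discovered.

2 -> 0 -> 8 -> 11 -> 13 -> 3 -> 9 -> 10 -> 14 -> 15 -> 12 -> 1 -> 7 -> 4 -> 6 -> 5

Visit 2; enqueue 0, 8, 11, 13 → queue [0, 8, 11, 13]
Visit 0; enqueue 3, 9, 10, 14, 15 → queue [8, 11, 13, 3, 9, 10, 14, 15]
Visit 8 → queue [11, 13, 3, 9, 10, 14, 15]
Visit 11; enqueue 12 → queue [13, 3, 9, 10, 14, 15, 12]
Visit 13; enqueue 1, 7 → queue [3, 9, 10, 14, 15, 12, 1, 7]
Visit 3 → queue [9, 10, 14, 15, 12, 1, 7]
Visit 9 → queue [10, 14, 15, 12, 1, 7]
Visit 10 → queue [14, 15, 12, 1, 7]
Visit 14; enqueue 4 → queue [15, 12, 1, 7, 4]
Visit 15 → queue [12, 1, 7, 4]
Visit 12; enqueue 6 → queue [1, 7, 4, 6]
Visit 1; enqueue 5 → queue [7, 4, 6, 5]
Visit 7 → queue [4, 6, 5]
Visit 4 → queue [6, 5]
Visit 6 → queue [5]
Visit 5 → queue []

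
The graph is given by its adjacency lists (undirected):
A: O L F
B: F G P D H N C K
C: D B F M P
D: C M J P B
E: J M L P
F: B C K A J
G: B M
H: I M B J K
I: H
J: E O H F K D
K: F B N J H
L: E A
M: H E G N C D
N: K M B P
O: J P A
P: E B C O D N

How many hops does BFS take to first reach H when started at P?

Level 0: P
Level 1: B, C, D, E, N, O
Level 2: A, F, G, H, J, K, L, M
Level 3: I
H first appears at level 2.

2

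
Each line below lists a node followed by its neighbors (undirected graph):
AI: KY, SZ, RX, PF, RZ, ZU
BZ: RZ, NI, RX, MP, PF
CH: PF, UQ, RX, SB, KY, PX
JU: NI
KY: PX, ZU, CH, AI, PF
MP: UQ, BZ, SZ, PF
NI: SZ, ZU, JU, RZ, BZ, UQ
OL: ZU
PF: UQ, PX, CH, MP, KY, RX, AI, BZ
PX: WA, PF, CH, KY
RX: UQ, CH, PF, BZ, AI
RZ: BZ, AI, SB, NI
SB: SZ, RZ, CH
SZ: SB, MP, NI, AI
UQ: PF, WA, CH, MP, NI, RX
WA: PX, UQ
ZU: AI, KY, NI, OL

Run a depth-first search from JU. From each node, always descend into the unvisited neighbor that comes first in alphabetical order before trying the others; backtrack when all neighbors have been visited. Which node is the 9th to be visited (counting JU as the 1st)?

Visit JU
JU → NI
NI → BZ
BZ → MP
MP → PF
PF → AI
AI → KY
KY → CH
CH → PX
PX → WA
WA → UQ
UQ → RX
CH → SB
SB → RZ
SB → SZ
KY → ZU
ZU → OL

Visit order: JU, NI, BZ, MP, PF, AI, KY, CH, PX, WA, UQ, RX, SB, RZ, SZ, ZU, OL

PX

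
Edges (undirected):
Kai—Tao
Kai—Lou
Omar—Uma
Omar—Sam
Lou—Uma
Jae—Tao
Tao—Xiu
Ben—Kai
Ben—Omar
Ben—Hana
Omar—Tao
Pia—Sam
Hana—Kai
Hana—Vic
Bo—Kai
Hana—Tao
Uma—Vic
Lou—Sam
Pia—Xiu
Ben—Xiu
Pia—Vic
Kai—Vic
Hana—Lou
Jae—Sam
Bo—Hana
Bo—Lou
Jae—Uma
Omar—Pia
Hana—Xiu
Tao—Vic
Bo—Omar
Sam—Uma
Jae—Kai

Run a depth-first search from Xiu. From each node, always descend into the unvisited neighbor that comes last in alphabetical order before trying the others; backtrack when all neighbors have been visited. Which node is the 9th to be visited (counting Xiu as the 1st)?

Lou

Visit Xiu
Xiu → Tao
Tao → Vic
Vic → Uma
Uma → Sam
Sam → Pia
Pia → Omar
Omar → Bo
Bo → Lou
Lou → Kai
Kai → Jae
Kai → Hana
Hana → Ben

Visit order: Xiu, Tao, Vic, Uma, Sam, Pia, Omar, Bo, Lou, Kai, Jae, Hana, Ben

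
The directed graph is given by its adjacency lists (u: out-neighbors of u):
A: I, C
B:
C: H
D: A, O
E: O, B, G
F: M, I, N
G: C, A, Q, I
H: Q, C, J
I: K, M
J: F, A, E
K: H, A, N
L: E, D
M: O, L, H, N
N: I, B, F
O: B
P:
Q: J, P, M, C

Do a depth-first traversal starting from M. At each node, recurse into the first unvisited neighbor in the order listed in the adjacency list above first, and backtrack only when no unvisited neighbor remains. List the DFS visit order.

M, O, B, L, E, G, C, H, Q, J, F, I, K, A, N, P, D

Visit M
M → O
O → B
M → L
L → E
E → G
G → C
C → H
H → Q
Q → J
J → F
F → I
I → K
K → A
K → N
Q → P
L → D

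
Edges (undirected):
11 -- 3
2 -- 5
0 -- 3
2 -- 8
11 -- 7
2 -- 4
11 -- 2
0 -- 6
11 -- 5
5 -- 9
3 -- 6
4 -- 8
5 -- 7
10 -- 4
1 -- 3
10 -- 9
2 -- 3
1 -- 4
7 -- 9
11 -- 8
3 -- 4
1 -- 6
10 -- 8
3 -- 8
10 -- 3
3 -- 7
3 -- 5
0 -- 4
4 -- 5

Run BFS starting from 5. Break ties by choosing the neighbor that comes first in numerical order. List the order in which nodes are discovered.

Visit 5; enqueue 2, 3, 4, 7, 9, 11 → queue [2, 3, 4, 7, 9, 11]
Visit 2; enqueue 8 → queue [3, 4, 7, 9, 11, 8]
Visit 3; enqueue 0, 1, 6, 10 → queue [4, 7, 9, 11, 8, 0, 1, 6, 10]
Visit 4 → queue [7, 9, 11, 8, 0, 1, 6, 10]
Visit 7 → queue [9, 11, 8, 0, 1, 6, 10]
Visit 9 → queue [11, 8, 0, 1, 6, 10]
Visit 11 → queue [8, 0, 1, 6, 10]
Visit 8 → queue [0, 1, 6, 10]
Visit 0 → queue [1, 6, 10]
Visit 1 → queue [6, 10]
Visit 6 → queue [10]
Visit 10 → queue []

5 → 2 → 3 → 4 → 7 → 9 → 11 → 8 → 0 → 1 → 6 → 10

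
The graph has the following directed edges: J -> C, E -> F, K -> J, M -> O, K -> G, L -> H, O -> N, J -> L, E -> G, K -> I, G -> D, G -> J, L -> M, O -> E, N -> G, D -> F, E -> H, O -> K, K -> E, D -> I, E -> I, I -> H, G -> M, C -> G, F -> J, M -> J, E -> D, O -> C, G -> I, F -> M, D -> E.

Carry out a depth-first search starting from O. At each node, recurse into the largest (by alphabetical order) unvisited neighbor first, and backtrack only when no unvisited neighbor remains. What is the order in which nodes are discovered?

Visit O
O → N
N → G
G → M
M → J
J → L
L → H
J → C
G → I
G → D
D → F
D → E
O → K

O N G M J L H C I D F E K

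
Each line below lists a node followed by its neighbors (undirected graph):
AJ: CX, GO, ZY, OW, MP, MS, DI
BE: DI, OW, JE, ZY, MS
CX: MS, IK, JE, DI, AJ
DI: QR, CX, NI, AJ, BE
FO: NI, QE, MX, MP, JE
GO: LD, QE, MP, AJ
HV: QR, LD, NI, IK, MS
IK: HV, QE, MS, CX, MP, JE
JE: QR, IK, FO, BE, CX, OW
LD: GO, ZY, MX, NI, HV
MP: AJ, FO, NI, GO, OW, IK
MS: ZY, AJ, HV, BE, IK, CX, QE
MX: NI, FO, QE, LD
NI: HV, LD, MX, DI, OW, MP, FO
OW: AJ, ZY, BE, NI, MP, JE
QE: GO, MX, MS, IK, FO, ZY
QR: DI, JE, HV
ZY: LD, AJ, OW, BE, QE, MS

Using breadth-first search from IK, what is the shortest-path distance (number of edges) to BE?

2

Level 0: IK
Level 1: CX, HV, JE, MP, MS, QE
Level 2: AJ, BE, DI, FO, GO, LD, MX, NI, OW, QR, ZY
BE first appears at level 2.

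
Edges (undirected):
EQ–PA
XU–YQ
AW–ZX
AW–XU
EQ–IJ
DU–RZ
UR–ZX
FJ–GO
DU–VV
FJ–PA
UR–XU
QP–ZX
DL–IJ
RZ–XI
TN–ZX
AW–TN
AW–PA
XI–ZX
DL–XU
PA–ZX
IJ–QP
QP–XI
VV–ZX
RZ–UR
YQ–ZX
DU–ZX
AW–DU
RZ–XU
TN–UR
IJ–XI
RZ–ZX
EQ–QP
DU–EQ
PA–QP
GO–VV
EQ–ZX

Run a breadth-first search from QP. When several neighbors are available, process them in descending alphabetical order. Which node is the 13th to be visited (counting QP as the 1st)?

Visit QP; enqueue ZX, XI, PA, IJ, EQ → queue [ZX, XI, PA, IJ, EQ]
Visit ZX; enqueue YQ, VV, UR, TN, RZ, DU, AW → queue [XI, PA, IJ, EQ, YQ, VV, UR, TN, RZ, DU, AW]
Visit XI → queue [PA, IJ, EQ, YQ, VV, UR, TN, RZ, DU, AW]
Visit PA; enqueue FJ → queue [IJ, EQ, YQ, VV, UR, TN, RZ, DU, AW, FJ]
Visit IJ; enqueue DL → queue [EQ, YQ, VV, UR, TN, RZ, DU, AW, FJ, DL]
Visit EQ → queue [YQ, VV, UR, TN, RZ, DU, AW, FJ, DL]
Visit YQ; enqueue XU → queue [VV, UR, TN, RZ, DU, AW, FJ, DL, XU]
Visit VV; enqueue GO → queue [UR, TN, RZ, DU, AW, FJ, DL, XU, GO]
Visit UR → queue [TN, RZ, DU, AW, FJ, DL, XU, GO]
Visit TN → queue [RZ, DU, AW, FJ, DL, XU, GO]
Visit RZ → queue [DU, AW, FJ, DL, XU, GO]
Visit DU → queue [AW, FJ, DL, XU, GO]
Visit AW → queue [FJ, DL, XU, GO]
Visit FJ → queue [DL, XU, GO]
Visit DL → queue [XU, GO]
Visit XU → queue [GO]
Visit GO → queue []

Visit order: QP, ZX, XI, PA, IJ, EQ, YQ, VV, UR, TN, RZ, DU, AW, FJ, DL, XU, GO

AW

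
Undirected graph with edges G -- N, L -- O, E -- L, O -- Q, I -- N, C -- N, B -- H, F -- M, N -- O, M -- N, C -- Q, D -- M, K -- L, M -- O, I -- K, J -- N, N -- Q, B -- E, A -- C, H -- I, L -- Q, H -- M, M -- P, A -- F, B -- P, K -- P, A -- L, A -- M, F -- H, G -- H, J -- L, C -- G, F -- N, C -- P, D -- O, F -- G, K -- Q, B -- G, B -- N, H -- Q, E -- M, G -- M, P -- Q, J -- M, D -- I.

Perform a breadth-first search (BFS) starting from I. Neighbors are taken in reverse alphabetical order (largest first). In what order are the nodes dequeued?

Visit I; enqueue N, K, H, D → queue [N, K, H, D]
Visit N; enqueue Q, O, M, J, G, F, C, B → queue [K, H, D, Q, O, M, J, G, F, C, B]
Visit K; enqueue P, L → queue [H, D, Q, O, M, J, G, F, C, B, P, L]
Visit H → queue [D, Q, O, M, J, G, F, C, B, P, L]
Visit D → queue [Q, O, M, J, G, F, C, B, P, L]
Visit Q → queue [O, M, J, G, F, C, B, P, L]
Visit O → queue [M, J, G, F, C, B, P, L]
Visit M; enqueue E, A → queue [J, G, F, C, B, P, L, E, A]
Visit J → queue [G, F, C, B, P, L, E, A]
Visit G → queue [F, C, B, P, L, E, A]
Visit F → queue [C, B, P, L, E, A]
Visit C → queue [B, P, L, E, A]
Visit B → queue [P, L, E, A]
Visit P → queue [L, E, A]
Visit L → queue [E, A]
Visit E → queue [A]
Visit A → queue []

I -> N -> K -> H -> D -> Q -> O -> M -> J -> G -> F -> C -> B -> P -> L -> E -> A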